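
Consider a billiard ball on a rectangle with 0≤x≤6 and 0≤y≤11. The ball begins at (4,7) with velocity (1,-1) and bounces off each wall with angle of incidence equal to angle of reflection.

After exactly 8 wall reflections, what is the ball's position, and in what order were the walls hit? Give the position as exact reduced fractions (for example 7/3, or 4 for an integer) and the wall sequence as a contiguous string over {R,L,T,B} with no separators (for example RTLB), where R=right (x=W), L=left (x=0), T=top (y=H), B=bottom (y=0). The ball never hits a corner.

Final position: (3,0)
Wall sequence: RBLRTLRB

1. t=2 → R at (6,5); v=(-1,-1)
2. t=5 → B at (1,0); v=(-1,1)
3. t=1 → L at (0,1); v=(1,1)
4. t=6 → R at (6,7); v=(-1,1)
5. t=4 → T at (2,11); v=(-1,-1)
6. t=2 → L at (0,9); v=(1,-1)
7. t=6 → R at (6,3); v=(-1,-1)
8. t=3 → B at (3,0); v=(-1,1)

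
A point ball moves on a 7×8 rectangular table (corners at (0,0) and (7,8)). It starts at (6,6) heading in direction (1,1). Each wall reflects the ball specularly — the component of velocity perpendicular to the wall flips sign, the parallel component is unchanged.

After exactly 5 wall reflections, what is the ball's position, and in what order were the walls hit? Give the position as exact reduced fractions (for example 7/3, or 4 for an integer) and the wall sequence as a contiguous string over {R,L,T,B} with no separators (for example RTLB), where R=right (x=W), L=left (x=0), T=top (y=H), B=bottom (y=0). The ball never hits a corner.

1. t=1 → R at (7,7); v=(-1,1)
2. t=1 → T at (6,8); v=(-1,-1)
3. t=6 → L at (0,2); v=(1,-1)
4. t=2 → B at (2,0); v=(1,1)
5. t=5 → R at (7,5); v=(-1,1)

Final position: (7,5)
Wall sequence: RTLBR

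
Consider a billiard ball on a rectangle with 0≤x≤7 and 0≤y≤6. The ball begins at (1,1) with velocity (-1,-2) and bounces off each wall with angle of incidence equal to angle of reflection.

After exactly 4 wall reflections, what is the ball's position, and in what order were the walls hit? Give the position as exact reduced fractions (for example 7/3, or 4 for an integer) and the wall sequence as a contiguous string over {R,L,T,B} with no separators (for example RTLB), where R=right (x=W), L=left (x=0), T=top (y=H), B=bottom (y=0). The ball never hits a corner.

Final position: (11/2,0)
Wall sequence: BLTB

1. t=1/2 → B at (1/2,0); v=(-1,2)
2. t=1/2 → L at (0,1); v=(1,2)
3. t=5/2 → T at (5/2,6); v=(1,-2)
4. t=3 → B at (11/2,0); v=(1,2)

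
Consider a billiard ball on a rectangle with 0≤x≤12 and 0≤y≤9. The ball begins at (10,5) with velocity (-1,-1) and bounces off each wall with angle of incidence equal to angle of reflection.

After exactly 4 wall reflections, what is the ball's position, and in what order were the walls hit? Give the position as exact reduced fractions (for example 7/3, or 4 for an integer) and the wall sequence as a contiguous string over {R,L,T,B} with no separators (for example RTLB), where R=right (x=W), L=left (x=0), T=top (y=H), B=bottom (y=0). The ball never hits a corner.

1. t=5 → B at (5,0); v=(-1,1)
2. t=5 → L at (0,5); v=(1,1)
3. t=4 → T at (4,9); v=(1,-1)
4. t=8 → R at (12,1); v=(-1,-1)

Final position: (12,1)
Wall sequence: BLTR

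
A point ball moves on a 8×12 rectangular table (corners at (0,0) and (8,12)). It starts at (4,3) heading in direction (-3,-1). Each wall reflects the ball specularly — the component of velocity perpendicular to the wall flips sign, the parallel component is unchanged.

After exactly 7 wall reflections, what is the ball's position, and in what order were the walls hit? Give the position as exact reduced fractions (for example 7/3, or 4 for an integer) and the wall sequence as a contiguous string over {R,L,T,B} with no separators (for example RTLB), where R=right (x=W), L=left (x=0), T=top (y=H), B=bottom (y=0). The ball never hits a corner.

1. t=4/3 → L at (0,5/3); v=(3,-1)
2. t=5/3 → B at (5,0); v=(3,1)
3. t=1 → R at (8,1); v=(-3,1)
4. t=8/3 → L at (0,11/3); v=(3,1)
5. t=8/3 → R at (8,19/3); v=(-3,1)
6. t=8/3 → L at (0,9); v=(3,1)
7. t=8/3 → R at (8,35/3); v=(-3,1)

Final position: (8,35/3)
Wall sequence: LBRLRLR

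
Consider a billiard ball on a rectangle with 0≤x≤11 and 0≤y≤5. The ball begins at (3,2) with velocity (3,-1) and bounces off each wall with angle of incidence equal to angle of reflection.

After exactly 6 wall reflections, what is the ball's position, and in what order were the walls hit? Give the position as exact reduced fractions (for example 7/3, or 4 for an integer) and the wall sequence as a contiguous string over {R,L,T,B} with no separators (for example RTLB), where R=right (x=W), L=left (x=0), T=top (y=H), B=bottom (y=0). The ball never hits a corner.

Final position: (5,0)
Wall sequence: BRLTRB

1. t=2 → B at (9,0); v=(3,1)
2. t=2/3 → R at (11,2/3); v=(-3,1)
3. t=11/3 → L at (0,13/3); v=(3,1)
4. t=2/3 → T at (2,5); v=(3,-1)
5. t=3 → R at (11,2); v=(-3,-1)
6. t=2 → B at (5,0); v=(-3,1)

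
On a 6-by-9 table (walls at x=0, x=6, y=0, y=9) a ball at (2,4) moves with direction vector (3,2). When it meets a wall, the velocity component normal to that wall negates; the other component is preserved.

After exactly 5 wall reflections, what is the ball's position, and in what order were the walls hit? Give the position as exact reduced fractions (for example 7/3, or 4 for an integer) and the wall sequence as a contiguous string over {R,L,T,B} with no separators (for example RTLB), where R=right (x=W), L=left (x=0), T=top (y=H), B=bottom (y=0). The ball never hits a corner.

Final position: (1,0)
Wall sequence: RTLRB

1. t=4/3 → R at (6,20/3); v=(-3,2)
2. t=7/6 → T at (5/2,9); v=(-3,-2)
3. t=5/6 → L at (0,22/3); v=(3,-2)
4. t=2 → R at (6,10/3); v=(-3,-2)
5. t=5/3 → B at (1,0); v=(-3,2)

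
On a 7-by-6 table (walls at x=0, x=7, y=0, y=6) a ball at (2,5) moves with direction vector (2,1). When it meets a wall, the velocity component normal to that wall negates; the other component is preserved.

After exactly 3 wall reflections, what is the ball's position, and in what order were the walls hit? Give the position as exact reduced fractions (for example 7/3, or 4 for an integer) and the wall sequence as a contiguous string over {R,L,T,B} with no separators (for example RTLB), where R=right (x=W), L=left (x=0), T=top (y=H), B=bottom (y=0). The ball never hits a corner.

1. t=1 → T at (4,6); v=(2,-1)
2. t=3/2 → R at (7,9/2); v=(-2,-1)
3. t=7/2 → L at (0,1); v=(2,-1)

Final position: (0,1)
Wall sequence: TRL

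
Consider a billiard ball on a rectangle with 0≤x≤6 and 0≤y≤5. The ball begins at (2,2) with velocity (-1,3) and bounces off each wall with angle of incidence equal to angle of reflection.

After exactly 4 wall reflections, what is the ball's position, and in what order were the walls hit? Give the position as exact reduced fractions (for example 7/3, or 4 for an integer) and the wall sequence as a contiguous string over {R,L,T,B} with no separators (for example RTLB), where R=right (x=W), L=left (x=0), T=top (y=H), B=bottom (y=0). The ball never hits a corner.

1. t=1 → T at (1,5); v=(-1,-3)
2. t=1 → L at (0,2); v=(1,-3)
3. t=2/3 → B at (2/3,0); v=(1,3)
4. t=5/3 → T at (7/3,5); v=(1,-3)

Final position: (7/3,5)
Wall sequence: TLBT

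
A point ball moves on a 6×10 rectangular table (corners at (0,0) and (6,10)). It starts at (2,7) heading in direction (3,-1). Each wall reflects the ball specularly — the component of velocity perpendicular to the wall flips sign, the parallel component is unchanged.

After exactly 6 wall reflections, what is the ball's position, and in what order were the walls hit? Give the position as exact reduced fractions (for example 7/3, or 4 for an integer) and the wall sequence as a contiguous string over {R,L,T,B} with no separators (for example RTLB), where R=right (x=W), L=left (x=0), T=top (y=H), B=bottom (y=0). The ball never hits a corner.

1. t=4/3 → R at (6,17/3); v=(-3,-1)
2. t=2 → L at (0,11/3); v=(3,-1)
3. t=2 → R at (6,5/3); v=(-3,-1)
4. t=5/3 → B at (1,0); v=(-3,1)
5. t=1/3 → L at (0,1/3); v=(3,1)
6. t=2 → R at (6,7/3); v=(-3,1)

Final position: (6,7/3)
Wall sequence: RLRBLR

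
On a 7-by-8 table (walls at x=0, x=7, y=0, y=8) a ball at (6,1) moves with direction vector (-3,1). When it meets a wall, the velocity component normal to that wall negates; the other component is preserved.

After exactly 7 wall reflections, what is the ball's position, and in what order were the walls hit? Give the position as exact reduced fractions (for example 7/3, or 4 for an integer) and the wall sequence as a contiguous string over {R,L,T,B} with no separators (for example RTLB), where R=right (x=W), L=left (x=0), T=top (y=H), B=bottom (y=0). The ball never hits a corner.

Final position: (7,4/3)
Wall sequence: LRLTRLR

1. t=2 → L at (0,3); v=(3,1)
2. t=7/3 → R at (7,16/3); v=(-3,1)
3. t=7/3 → L at (0,23/3); v=(3,1)
4. t=1/3 → T at (1,8); v=(3,-1)
5. t=2 → R at (7,6); v=(-3,-1)
6. t=7/3 → L at (0,11/3); v=(3,-1)
7. t=7/3 → R at (7,4/3); v=(-3,-1)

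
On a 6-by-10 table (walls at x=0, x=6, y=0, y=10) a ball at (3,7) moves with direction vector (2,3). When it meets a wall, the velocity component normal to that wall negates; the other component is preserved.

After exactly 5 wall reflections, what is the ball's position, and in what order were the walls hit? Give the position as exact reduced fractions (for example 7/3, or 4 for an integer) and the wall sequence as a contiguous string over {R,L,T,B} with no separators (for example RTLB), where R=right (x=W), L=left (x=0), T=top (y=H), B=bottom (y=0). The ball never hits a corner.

Final position: (6,19/2)
Wall sequence: TRBLR

1. t=1 → T at (5,10); v=(2,-3)
2. t=1/2 → R at (6,17/2); v=(-2,-3)
3. t=17/6 → B at (1/3,0); v=(-2,3)
4. t=1/6 → L at (0,1/2); v=(2,3)
5. t=3 → R at (6,19/2); v=(-2,3)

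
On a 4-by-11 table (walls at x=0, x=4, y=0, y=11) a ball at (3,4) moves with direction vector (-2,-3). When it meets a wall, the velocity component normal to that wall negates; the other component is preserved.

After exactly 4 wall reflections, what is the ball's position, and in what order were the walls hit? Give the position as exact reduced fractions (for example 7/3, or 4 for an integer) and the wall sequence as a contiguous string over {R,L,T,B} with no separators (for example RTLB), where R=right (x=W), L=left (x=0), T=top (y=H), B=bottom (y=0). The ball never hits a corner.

1. t=4/3 → B at (1/3,0); v=(-2,3)
2. t=1/6 → L at (0,1/2); v=(2,3)
3. t=2 → R at (4,13/2); v=(-2,3)
4. t=3/2 → T at (1,11); v=(-2,-3)

Final position: (1,11)
Wall sequence: BLRT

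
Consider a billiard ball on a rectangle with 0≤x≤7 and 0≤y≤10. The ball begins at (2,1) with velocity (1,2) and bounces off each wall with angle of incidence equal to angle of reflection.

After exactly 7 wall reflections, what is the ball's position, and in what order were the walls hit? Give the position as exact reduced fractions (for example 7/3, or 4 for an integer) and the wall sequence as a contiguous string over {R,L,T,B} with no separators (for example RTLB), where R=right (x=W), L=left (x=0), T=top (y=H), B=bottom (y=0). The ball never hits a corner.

1. t=9/2 → T at (13/2,10); v=(1,-2)
2. t=1/2 → R at (7,9); v=(-1,-2)
3. t=9/2 → B at (5/2,0); v=(-1,2)
4. t=5/2 → L at (0,5); v=(1,2)
5. t=5/2 → T at (5/2,10); v=(1,-2)
6. t=9/2 → R at (7,1); v=(-1,-2)
7. t=1/2 → B at (13/2,0); v=(-1,2)

Final position: (13/2,0)
Wall sequence: TRBLTRB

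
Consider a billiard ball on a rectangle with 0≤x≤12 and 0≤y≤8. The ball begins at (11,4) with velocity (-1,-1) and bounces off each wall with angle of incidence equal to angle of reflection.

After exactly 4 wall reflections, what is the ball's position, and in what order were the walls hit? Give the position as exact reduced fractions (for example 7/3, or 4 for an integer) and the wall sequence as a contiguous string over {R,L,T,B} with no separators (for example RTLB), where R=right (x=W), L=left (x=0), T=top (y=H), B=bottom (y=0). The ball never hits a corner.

Final position: (9,0)
Wall sequence: BLTB

1. t=4 → B at (7,0); v=(-1,1)
2. t=7 → L at (0,7); v=(1,1)
3. t=1 → T at (1,8); v=(1,-1)
4. t=8 → B at (9,0); v=(1,1)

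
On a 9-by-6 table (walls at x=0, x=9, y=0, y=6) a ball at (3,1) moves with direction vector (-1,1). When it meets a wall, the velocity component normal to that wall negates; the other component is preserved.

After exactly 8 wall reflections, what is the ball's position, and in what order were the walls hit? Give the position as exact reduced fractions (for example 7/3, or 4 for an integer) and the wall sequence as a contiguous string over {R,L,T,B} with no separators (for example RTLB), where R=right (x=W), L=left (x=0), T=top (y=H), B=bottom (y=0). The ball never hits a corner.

Final position: (8,6)
Wall sequence: LTBRTLBT

1. t=3 → L at (0,4); v=(1,1)
2. t=2 → T at (2,6); v=(1,-1)
3. t=6 → B at (8,0); v=(1,1)
4. t=1 → R at (9,1); v=(-1,1)
5. t=5 → T at (4,6); v=(-1,-1)
6. t=4 → L at (0,2); v=(1,-1)
7. t=2 → B at (2,0); v=(1,1)
8. t=6 → T at (8,6); v=(1,-1)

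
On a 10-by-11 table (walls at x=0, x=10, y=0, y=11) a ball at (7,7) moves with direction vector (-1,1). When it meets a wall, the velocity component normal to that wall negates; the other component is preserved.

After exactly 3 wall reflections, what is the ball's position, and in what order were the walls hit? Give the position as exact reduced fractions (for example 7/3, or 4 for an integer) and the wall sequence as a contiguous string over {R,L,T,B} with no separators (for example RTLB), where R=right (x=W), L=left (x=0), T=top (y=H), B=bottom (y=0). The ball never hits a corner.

Final position: (8,0)
Wall sequence: TLB

1. t=4 → T at (3,11); v=(-1,-1)
2. t=3 → L at (0,8); v=(1,-1)
3. t=8 → B at (8,0); v=(1,1)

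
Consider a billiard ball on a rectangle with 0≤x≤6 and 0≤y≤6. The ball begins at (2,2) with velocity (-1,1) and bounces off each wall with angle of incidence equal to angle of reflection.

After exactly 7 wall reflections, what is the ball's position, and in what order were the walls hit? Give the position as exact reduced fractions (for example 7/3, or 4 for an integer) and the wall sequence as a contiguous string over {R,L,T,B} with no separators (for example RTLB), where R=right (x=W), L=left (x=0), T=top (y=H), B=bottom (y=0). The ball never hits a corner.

Final position: (6,2)
Wall sequence: LTRBLTR

1. t=2 → L at (0,4); v=(1,1)
2. t=2 → T at (2,6); v=(1,-1)
3. t=4 → R at (6,2); v=(-1,-1)
4. t=2 → B at (4,0); v=(-1,1)
5. t=4 → L at (0,4); v=(1,1)
6. t=2 → T at (2,6); v=(1,-1)
7. t=4 → R at (6,2); v=(-1,-1)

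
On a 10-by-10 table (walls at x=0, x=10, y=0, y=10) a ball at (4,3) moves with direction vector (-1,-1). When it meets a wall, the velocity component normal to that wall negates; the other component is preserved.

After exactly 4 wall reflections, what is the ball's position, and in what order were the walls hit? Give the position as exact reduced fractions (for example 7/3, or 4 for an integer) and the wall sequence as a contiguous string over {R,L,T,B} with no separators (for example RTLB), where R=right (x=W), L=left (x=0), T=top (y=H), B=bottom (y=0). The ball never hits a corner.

1. t=3 → B at (1,0); v=(-1,1)
2. t=1 → L at (0,1); v=(1,1)
3. t=9 → T at (9,10); v=(1,-1)
4. t=1 → R at (10,9); v=(-1,-1)

Final position: (10,9)
Wall sequence: BLTR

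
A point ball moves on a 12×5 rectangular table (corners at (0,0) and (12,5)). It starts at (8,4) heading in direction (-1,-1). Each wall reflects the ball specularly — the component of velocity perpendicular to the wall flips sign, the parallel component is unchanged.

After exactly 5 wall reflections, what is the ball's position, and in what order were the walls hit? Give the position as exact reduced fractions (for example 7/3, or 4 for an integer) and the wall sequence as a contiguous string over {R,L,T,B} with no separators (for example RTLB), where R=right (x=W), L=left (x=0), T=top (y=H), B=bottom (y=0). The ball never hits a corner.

Final position: (11,5)
Wall sequence: BLTBT

1. t=4 → B at (4,0); v=(-1,1)
2. t=4 → L at (0,4); v=(1,1)
3. t=1 → T at (1,5); v=(1,-1)
4. t=5 → B at (6,0); v=(1,1)
5. t=5 → T at (11,5); v=(1,-1)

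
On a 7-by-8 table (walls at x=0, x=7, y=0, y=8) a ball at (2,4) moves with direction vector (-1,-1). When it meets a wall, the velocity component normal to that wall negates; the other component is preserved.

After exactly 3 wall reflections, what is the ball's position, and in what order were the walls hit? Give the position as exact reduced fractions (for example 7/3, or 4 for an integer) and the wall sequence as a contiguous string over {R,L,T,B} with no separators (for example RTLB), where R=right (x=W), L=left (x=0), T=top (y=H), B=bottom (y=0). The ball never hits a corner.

Final position: (7,5)
Wall sequence: LBR

1. t=2 → L at (0,2); v=(1,-1)
2. t=2 → B at (2,0); v=(1,1)
3. t=5 → R at (7,5); v=(-1,1)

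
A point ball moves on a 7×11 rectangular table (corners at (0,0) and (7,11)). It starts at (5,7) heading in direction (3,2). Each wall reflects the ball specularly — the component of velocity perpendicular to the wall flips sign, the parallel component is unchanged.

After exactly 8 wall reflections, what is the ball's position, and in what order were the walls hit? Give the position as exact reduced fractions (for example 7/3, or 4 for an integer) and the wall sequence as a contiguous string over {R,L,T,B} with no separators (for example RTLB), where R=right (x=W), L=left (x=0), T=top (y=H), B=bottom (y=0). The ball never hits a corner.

Final position: (0,29/3)
Wall sequence: RTLRBLRL

1. t=2/3 → R at (7,25/3); v=(-3,2)
2. t=4/3 → T at (3,11); v=(-3,-2)
3. t=1 → L at (0,9); v=(3,-2)
4. t=7/3 → R at (7,13/3); v=(-3,-2)
5. t=13/6 → B at (1/2,0); v=(-3,2)
6. t=1/6 → L at (0,1/3); v=(3,2)
7. t=7/3 → R at (7,5); v=(-3,2)
8. t=7/3 → L at (0,29/3); v=(3,2)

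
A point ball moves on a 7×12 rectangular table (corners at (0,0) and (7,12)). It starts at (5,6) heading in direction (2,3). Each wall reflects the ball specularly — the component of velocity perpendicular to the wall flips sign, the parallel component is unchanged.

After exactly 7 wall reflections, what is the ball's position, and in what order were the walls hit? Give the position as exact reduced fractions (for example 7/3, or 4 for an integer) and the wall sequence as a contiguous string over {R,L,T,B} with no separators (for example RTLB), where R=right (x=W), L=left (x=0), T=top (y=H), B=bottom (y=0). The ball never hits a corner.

1. t=1 → R at (7,9); v=(-2,3)
2. t=1 → T at (5,12); v=(-2,-3)
3. t=5/2 → L at (0,9/2); v=(2,-3)
4. t=3/2 → B at (3,0); v=(2,3)
5. t=2 → R at (7,6); v=(-2,3)
6. t=2 → T at (3,12); v=(-2,-3)
7. t=3/2 → L at (0,15/2); v=(2,-3)

Final position: (0,15/2)
Wall sequence: RTLBRTL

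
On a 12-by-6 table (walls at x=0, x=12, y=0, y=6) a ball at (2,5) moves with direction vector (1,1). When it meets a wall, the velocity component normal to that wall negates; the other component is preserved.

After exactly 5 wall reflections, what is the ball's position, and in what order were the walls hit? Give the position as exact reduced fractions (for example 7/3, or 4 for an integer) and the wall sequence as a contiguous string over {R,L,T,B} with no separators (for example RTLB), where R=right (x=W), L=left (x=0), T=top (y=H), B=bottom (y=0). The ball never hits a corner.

Final position: (3,0)
Wall sequence: TBRTB

1. t=1 → T at (3,6); v=(1,-1)
2. t=6 → B at (9,0); v=(1,1)
3. t=3 → R at (12,3); v=(-1,1)
4. t=3 → T at (9,6); v=(-1,-1)
5. t=6 → B at (3,0); v=(-1,1)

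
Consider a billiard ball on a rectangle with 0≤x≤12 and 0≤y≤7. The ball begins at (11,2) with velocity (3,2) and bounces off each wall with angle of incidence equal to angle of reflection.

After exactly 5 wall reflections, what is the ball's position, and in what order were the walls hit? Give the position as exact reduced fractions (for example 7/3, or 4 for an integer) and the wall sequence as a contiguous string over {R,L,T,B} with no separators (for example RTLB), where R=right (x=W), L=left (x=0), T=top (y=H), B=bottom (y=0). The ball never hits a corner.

Final position: (12,14/3)
Wall sequence: RTLBR

1. t=1/3 → R at (12,8/3); v=(-3,2)
2. t=13/6 → T at (11/2,7); v=(-3,-2)
3. t=11/6 → L at (0,10/3); v=(3,-2)
4. t=5/3 → B at (5,0); v=(3,2)
5. t=7/3 → R at (12,14/3); v=(-3,2)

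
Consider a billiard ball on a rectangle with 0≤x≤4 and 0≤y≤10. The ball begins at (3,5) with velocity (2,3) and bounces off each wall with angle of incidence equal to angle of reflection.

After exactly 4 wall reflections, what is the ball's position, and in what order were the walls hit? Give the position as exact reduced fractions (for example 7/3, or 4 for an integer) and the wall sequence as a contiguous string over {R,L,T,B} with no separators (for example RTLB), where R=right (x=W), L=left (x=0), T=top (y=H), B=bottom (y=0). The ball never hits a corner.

Final position: (4,3/2)
Wall sequence: RTLR

1. t=1/2 → R at (4,13/2); v=(-2,3)
2. t=7/6 → T at (5/3,10); v=(-2,-3)
3. t=5/6 → L at (0,15/2); v=(2,-3)
4. t=2 → R at (4,3/2); v=(-2,-3)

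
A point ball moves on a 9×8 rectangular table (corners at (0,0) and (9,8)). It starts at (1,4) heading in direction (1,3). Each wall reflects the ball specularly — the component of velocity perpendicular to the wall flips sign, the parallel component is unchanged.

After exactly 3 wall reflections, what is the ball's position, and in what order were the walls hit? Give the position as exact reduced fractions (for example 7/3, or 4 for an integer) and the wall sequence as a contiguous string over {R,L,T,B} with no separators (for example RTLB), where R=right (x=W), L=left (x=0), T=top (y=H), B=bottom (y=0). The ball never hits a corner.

Final position: (23/3,8)
Wall sequence: TBT

1. t=4/3 → T at (7/3,8); v=(1,-3)
2. t=8/3 → B at (5,0); v=(1,3)
3. t=8/3 → T at (23/3,8); v=(1,-3)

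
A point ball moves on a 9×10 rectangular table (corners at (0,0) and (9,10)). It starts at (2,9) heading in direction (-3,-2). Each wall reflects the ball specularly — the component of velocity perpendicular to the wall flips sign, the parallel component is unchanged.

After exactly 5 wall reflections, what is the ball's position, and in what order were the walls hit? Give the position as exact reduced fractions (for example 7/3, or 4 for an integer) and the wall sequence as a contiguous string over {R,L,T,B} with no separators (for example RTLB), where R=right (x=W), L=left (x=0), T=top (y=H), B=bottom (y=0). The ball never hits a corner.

1. t=2/3 → L at (0,23/3); v=(3,-2)
2. t=3 → R at (9,5/3); v=(-3,-2)
3. t=5/6 → B at (13/2,0); v=(-3,2)
4. t=13/6 → L at (0,13/3); v=(3,2)
5. t=17/6 → T at (17/2,10); v=(3,-2)

Final position: (17/2,10)
Wall sequence: LRBLT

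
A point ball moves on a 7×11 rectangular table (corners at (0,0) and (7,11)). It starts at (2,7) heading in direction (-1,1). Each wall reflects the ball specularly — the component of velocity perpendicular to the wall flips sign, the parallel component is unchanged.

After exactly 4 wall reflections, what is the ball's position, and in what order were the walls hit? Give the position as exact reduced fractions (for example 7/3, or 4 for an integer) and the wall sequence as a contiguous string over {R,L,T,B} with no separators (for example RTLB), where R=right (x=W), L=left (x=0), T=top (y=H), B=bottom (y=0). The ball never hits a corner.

1. t=2 → L at (0,9); v=(1,1)
2. t=2 → T at (2,11); v=(1,-1)
3. t=5 → R at (7,6); v=(-1,-1)
4. t=6 → B at (1,0); v=(-1,1)

Final position: (1,0)
Wall sequence: LTRB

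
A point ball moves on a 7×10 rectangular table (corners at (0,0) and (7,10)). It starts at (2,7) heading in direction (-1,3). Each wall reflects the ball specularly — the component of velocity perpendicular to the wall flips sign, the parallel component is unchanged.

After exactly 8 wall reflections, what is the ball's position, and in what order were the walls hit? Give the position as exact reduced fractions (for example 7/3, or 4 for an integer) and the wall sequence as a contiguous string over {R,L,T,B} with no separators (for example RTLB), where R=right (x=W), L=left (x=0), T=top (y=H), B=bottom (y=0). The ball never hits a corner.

Final position: (0,5)
Wall sequence: TLBTRBTL

1. t=1 → T at (1,10); v=(-1,-3)
2. t=1 → L at (0,7); v=(1,-3)
3. t=7/3 → B at (7/3,0); v=(1,3)
4. t=10/3 → T at (17/3,10); v=(1,-3)
5. t=4/3 → R at (7,6); v=(-1,-3)
6. t=2 → B at (5,0); v=(-1,3)
7. t=10/3 → T at (5/3,10); v=(-1,-3)
8. t=5/3 → L at (0,5); v=(1,-3)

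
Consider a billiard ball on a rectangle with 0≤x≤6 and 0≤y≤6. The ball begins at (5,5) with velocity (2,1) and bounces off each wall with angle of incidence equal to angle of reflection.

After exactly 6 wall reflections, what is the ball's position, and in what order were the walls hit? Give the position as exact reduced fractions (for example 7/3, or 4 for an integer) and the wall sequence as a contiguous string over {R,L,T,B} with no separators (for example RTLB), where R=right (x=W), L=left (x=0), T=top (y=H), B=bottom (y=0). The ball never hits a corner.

1. t=1/2 → R at (6,11/2); v=(-2,1)
2. t=1/2 → T at (5,6); v=(-2,-1)
3. t=5/2 → L at (0,7/2); v=(2,-1)
4. t=3 → R at (6,1/2); v=(-2,-1)
5. t=1/2 → B at (5,0); v=(-2,1)
6. t=5/2 → L at (0,5/2); v=(2,1)

Final position: (0,5/2)
Wall sequence: RTLRBL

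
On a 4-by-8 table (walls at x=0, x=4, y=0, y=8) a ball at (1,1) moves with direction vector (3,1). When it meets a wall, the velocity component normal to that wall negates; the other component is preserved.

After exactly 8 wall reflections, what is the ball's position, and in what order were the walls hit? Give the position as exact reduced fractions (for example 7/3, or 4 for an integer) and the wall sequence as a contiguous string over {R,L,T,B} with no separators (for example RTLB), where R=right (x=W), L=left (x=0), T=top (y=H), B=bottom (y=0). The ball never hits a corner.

Final position: (4,6)
Wall sequence: RLRLRTLR

1. t=1 → R at (4,2); v=(-3,1)
2. t=4/3 → L at (0,10/3); v=(3,1)
3. t=4/3 → R at (4,14/3); v=(-3,1)
4. t=4/3 → L at (0,6); v=(3,1)
5. t=4/3 → R at (4,22/3); v=(-3,1)
6. t=2/3 → T at (2,8); v=(-3,-1)
7. t=2/3 → L at (0,22/3); v=(3,-1)
8. t=4/3 → R at (4,6); v=(-3,-1)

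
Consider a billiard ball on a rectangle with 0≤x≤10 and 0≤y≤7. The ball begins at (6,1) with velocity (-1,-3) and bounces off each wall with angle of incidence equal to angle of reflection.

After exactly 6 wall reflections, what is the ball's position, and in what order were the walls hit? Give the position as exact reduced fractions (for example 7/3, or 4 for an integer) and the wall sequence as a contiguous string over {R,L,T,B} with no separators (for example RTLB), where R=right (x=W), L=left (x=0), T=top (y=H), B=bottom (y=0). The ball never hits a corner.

1. t=1/3 → B at (17/3,0); v=(-1,3)
2. t=7/3 → T at (10/3,7); v=(-1,-3)
3. t=7/3 → B at (1,0); v=(-1,3)
4. t=1 → L at (0,3); v=(1,3)
5. t=4/3 → T at (4/3,7); v=(1,-3)
6. t=7/3 → B at (11/3,0); v=(1,3)

Final position: (11/3,0)
Wall sequence: BTBLTB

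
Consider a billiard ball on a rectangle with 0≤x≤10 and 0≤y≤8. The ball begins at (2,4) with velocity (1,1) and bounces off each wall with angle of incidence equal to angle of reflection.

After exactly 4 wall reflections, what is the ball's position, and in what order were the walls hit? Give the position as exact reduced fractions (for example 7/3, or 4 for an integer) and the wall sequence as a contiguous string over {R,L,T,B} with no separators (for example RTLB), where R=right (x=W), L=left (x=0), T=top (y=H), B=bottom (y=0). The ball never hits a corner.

1. t=4 → T at (6,8); v=(1,-1)
2. t=4 → R at (10,4); v=(-1,-1)
3. t=4 → B at (6,0); v=(-1,1)
4. t=6 → L at (0,6); v=(1,1)

Final position: (0,6)
Wall sequence: TRBL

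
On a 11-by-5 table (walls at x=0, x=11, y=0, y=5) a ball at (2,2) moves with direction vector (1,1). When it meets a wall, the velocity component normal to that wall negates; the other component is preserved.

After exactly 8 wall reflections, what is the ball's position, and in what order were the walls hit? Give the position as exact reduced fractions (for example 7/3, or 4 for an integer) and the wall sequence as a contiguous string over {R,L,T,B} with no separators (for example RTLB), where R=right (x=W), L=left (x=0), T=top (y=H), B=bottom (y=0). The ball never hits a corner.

Final position: (8,0)
Wall sequence: TBRTBLTB

1. t=3 → T at (5,5); v=(1,-1)
2. t=5 → B at (10,0); v=(1,1)
3. t=1 → R at (11,1); v=(-1,1)
4. t=4 → T at (7,5); v=(-1,-1)
5. t=5 → B at (2,0); v=(-1,1)
6. t=2 → L at (0,2); v=(1,1)
7. t=3 → T at (3,5); v=(1,-1)
8. t=5 → B at (8,0); v=(1,1)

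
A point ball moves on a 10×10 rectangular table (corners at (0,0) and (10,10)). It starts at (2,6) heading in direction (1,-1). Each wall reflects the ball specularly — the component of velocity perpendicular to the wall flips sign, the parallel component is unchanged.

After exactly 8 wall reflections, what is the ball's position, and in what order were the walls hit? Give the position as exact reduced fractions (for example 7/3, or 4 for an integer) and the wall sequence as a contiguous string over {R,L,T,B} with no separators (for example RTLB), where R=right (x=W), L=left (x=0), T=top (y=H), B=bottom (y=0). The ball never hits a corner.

1. t=6 → B at (8,0); v=(1,1)
2. t=2 → R at (10,2); v=(-1,1)
3. t=8 → T at (2,10); v=(-1,-1)
4. t=2 → L at (0,8); v=(1,-1)
5. t=8 → B at (8,0); v=(1,1)
6. t=2 → R at (10,2); v=(-1,1)
7. t=8 → T at (2,10); v=(-1,-1)
8. t=2 → L at (0,8); v=(1,-1)

Final position: (0,8)
Wall sequence: BRTLBRTL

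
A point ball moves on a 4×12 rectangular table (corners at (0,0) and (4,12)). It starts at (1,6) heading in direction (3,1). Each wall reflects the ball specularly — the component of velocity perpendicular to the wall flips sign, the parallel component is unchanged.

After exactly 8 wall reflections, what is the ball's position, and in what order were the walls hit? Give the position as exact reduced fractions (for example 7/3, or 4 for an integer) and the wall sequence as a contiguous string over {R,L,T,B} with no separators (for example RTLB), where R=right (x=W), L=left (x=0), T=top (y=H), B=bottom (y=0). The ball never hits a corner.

Final position: (4,9)
Wall sequence: RLRLTRLR

1. t=1 → R at (4,7); v=(-3,1)
2. t=4/3 → L at (0,25/3); v=(3,1)
3. t=4/3 → R at (4,29/3); v=(-3,1)
4. t=4/3 → L at (0,11); v=(3,1)
5. t=1 → T at (3,12); v=(3,-1)
6. t=1/3 → R at (4,35/3); v=(-3,-1)
7. t=4/3 → L at (0,31/3); v=(3,-1)
8. t=4/3 → R at (4,9); v=(-3,-1)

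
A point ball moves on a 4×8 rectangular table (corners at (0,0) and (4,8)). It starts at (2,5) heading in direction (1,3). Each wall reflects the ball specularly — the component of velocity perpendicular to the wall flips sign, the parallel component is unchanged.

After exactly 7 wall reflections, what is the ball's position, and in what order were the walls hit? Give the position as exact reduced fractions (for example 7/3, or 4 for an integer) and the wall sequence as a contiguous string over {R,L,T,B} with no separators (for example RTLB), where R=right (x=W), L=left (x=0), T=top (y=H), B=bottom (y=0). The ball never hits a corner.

Final position: (4,3)
Wall sequence: TRBLTBR

1. t=1 → T at (3,8); v=(1,-3)
2. t=1 → R at (4,5); v=(-1,-3)
3. t=5/3 → B at (7/3,0); v=(-1,3)
4. t=7/3 → L at (0,7); v=(1,3)
5. t=1/3 → T at (1/3,8); v=(1,-3)
6. t=8/3 → B at (3,0); v=(1,3)
7. t=1 → R at (4,3); v=(-1,3)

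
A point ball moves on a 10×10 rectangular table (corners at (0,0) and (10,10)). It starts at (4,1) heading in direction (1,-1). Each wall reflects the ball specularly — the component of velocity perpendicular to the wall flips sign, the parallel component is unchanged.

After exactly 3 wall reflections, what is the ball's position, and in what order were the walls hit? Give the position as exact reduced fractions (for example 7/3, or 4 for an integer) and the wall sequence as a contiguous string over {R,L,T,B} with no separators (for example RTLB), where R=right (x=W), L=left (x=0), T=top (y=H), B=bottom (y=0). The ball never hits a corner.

Final position: (5,10)
Wall sequence: BRT

1. t=1 → B at (5,0); v=(1,1)
2. t=5 → R at (10,5); v=(-1,1)
3. t=5 → T at (5,10); v=(-1,-1)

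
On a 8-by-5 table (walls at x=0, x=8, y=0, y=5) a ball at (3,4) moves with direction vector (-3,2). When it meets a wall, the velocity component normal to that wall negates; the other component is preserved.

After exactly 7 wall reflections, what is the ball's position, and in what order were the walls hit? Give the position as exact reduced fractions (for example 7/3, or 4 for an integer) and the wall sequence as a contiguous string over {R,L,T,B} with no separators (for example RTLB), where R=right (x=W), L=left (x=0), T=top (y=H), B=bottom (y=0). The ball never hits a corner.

1. t=1/2 → T at (3/2,5); v=(-3,-2)
2. t=1/2 → L at (0,4); v=(3,-2)
3. t=2 → B at (6,0); v=(3,2)
4. t=2/3 → R at (8,4/3); v=(-3,2)
5. t=11/6 → T at (5/2,5); v=(-3,-2)
6. t=5/6 → L at (0,10/3); v=(3,-2)
7. t=5/3 → B at (5,0); v=(3,2)

Final position: (5,0)
Wall sequence: TLBRTLB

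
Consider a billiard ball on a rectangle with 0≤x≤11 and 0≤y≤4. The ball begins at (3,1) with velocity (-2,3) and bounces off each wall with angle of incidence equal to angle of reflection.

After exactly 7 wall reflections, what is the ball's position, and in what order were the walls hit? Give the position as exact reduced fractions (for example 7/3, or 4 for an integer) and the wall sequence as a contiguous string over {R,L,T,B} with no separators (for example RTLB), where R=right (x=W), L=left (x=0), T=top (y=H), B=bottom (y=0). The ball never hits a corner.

Final position: (11,2)
Wall sequence: TLBTBTR

1. t=1 → T at (1,4); v=(-2,-3)
2. t=1/2 → L at (0,5/2); v=(2,-3)
3. t=5/6 → B at (5/3,0); v=(2,3)
4. t=4/3 → T at (13/3,4); v=(2,-3)
5. t=4/3 → B at (7,0); v=(2,3)
6. t=4/3 → T at (29/3,4); v=(2,-3)
7. t=2/3 → R at (11,2); v=(-2,-3)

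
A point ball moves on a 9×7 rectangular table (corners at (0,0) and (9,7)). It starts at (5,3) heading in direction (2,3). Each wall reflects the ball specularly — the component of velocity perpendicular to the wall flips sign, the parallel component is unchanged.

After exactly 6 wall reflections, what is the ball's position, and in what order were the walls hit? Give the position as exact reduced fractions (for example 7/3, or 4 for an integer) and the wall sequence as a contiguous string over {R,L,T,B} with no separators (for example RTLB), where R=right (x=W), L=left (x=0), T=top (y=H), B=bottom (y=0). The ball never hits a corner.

1. t=4/3 → T at (23/3,7); v=(2,-3)
2. t=2/3 → R at (9,5); v=(-2,-3)
3. t=5/3 → B at (17/3,0); v=(-2,3)
4. t=7/3 → T at (1,7); v=(-2,-3)
5. t=1/2 → L at (0,11/2); v=(2,-3)
6. t=11/6 → B at (11/3,0); v=(2,3)

Final position: (11/3,0)
Wall sequence: TRBTLB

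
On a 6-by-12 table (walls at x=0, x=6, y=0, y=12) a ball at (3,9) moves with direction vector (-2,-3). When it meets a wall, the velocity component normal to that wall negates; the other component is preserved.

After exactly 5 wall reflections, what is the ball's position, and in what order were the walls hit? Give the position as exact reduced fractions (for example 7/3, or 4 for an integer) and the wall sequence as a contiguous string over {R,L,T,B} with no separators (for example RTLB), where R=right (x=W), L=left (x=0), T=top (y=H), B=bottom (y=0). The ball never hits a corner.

Final position: (0,21/2)
Wall sequence: LBRTL

1. t=3/2 → L at (0,9/2); v=(2,-3)
2. t=3/2 → B at (3,0); v=(2,3)
3. t=3/2 → R at (6,9/2); v=(-2,3)
4. t=5/2 → T at (1,12); v=(-2,-3)
5. t=1/2 → L at (0,21/2); v=(2,-3)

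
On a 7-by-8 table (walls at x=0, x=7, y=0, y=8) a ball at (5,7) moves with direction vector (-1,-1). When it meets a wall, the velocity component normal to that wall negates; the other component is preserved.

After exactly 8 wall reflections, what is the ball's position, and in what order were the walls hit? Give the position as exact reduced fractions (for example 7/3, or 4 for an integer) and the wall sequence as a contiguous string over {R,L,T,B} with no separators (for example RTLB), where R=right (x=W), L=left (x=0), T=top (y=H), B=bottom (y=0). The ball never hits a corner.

1. t=5 → L at (0,2); v=(1,-1)
2. t=2 → B at (2,0); v=(1,1)
3. t=5 → R at (7,5); v=(-1,1)
4. t=3 → T at (4,8); v=(-1,-1)
5. t=4 → L at (0,4); v=(1,-1)
6. t=4 → B at (4,0); v=(1,1)
7. t=3 → R at (7,3); v=(-1,1)
8. t=5 → T at (2,8); v=(-1,-1)

Final position: (2,8)
Wall sequence: LBRTLBRT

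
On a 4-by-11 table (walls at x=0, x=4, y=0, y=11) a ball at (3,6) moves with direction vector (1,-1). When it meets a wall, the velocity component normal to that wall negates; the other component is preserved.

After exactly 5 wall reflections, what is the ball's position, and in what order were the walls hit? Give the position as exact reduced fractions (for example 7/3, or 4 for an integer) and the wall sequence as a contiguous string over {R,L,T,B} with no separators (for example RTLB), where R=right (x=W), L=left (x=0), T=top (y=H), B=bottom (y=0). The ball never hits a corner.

Final position: (0,7)
Wall sequence: RLBRL

1. t=1 → R at (4,5); v=(-1,-1)
2. t=4 → L at (0,1); v=(1,-1)
3. t=1 → B at (1,0); v=(1,1)
4. t=3 → R at (4,3); v=(-1,1)
5. t=4 → L at (0,7); v=(1,1)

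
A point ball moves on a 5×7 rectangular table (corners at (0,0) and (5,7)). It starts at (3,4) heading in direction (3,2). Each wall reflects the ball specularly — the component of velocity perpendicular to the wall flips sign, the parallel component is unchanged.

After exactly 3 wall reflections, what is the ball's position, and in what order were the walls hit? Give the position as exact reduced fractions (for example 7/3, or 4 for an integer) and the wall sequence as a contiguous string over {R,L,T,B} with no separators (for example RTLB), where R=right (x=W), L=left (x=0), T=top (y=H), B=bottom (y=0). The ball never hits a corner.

1. t=2/3 → R at (5,16/3); v=(-3,2)
2. t=5/6 → T at (5/2,7); v=(-3,-2)
3. t=5/6 → L at (0,16/3); v=(3,-2)

Final position: (0,16/3)
Wall sequence: RTL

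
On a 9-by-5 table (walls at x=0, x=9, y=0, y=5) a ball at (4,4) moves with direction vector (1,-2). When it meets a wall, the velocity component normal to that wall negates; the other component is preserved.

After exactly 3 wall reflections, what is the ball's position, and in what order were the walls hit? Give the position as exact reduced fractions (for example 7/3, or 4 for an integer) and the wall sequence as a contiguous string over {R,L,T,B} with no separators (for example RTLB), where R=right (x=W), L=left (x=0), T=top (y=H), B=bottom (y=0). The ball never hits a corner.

Final position: (9,4)
Wall sequence: BTR

1. t=2 → B at (6,0); v=(1,2)
2. t=5/2 → T at (17/2,5); v=(1,-2)
3. t=1/2 → R at (9,4); v=(-1,-2)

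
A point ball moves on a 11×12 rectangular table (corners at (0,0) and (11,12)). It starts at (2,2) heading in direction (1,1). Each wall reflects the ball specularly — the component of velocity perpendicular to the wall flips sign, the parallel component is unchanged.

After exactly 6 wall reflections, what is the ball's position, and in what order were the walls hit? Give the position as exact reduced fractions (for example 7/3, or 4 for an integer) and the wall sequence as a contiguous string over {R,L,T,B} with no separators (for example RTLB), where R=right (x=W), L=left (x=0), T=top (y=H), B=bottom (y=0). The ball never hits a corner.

1. t=9 → R at (11,11); v=(-1,1)
2. t=1 → T at (10,12); v=(-1,-1)
3. t=10 → L at (0,2); v=(1,-1)
4. t=2 → B at (2,0); v=(1,1)
5. t=9 → R at (11,9); v=(-1,1)
6. t=3 → T at (8,12); v=(-1,-1)

Final position: (8,12)
Wall sequence: RTLBRT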